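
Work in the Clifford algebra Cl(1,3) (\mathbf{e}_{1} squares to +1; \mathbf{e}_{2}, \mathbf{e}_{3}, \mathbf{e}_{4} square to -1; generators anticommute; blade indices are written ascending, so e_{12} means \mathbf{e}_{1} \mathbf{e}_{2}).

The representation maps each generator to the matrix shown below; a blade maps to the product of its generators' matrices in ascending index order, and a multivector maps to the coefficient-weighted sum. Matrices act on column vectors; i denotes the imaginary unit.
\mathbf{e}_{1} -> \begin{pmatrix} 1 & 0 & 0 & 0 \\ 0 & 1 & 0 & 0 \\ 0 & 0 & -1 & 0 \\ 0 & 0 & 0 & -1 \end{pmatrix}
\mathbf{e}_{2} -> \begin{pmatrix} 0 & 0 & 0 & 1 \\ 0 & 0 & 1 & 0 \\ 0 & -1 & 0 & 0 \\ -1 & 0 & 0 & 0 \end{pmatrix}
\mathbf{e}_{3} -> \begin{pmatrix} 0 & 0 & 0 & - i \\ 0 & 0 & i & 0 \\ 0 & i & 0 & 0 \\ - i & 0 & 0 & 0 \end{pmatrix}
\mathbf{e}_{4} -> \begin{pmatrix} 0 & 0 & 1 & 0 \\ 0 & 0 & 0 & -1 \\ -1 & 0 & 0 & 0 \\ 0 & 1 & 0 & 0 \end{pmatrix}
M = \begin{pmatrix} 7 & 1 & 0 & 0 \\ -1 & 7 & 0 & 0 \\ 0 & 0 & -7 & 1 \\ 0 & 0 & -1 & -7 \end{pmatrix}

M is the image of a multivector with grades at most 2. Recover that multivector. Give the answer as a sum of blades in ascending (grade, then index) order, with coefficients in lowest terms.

Method: the blade images are trace-orthogonal — tr(rho(e_A) rho(e_B)^-1) = 4 if A = B and 0 otherwise — and rho(e_A)^-1 = (e_A)^2 * rho(e_A) with (e_A)^2 = +1 or -1, so the coefficient of e_A in the preimage is (e_A)^2 * tr(M rho(e_A))/4.
Nonzero projections over blades of grade <= 2: e_{1}: (e_{1})^2 = +1, tr(M rho(e_{1})) = 28, coefficient 7; e_{24}: (e_{24})^2 = -1, tr(M rho(e_{24})) = -4, coefficient 1. Every other blade of grade <= 2 projects to 0.
Answer: 7 e_{1} + e_{24}


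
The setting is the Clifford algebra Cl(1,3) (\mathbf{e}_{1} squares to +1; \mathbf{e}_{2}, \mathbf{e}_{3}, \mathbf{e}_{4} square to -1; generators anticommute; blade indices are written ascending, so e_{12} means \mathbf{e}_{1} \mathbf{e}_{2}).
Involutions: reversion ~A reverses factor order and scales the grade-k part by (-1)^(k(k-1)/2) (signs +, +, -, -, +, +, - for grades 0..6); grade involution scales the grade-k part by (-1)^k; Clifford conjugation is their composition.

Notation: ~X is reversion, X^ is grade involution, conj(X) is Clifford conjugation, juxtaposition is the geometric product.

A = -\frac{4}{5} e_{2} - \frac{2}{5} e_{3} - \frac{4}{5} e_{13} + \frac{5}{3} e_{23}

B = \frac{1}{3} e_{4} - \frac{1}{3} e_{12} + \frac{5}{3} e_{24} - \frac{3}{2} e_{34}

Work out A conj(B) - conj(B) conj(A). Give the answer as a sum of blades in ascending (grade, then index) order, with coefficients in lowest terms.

first term: -\frac{4}{15} e_{1} - \frac{11}{15} e_{4} + \frac{5}{9} e_{13} + \frac{6}{5} e_{14} - \frac{4}{15} e_{23} - \frac{67}{30} e_{24} - \frac{119}{45} e_{34} - \frac{2}{15} e_{123} + \frac{4}{15} e_{134} - \frac{109}{45} e_{234} - \frac{4}{3} e_{1234}
second term: -\frac{4}{15} e_{1} - \frac{11}{15} e_{4} + \frac{5}{9} e_{13} + \frac{6}{5} e_{14} - \frac{4}{15} e_{23} - \frac{67}{30} e_{24} - \frac{119}{45} e_{34} + \frac{2}{15} e_{123} - \frac{4}{15} e_{134} + \frac{109}{45} e_{234} + \frac{4}{3} e_{1234}
Answer: -\frac{4}{15} e_{123} + \frac{8}{15} e_{134} - \frac{218}{45} e_{234} - \frac{8}{3} e_{1234}


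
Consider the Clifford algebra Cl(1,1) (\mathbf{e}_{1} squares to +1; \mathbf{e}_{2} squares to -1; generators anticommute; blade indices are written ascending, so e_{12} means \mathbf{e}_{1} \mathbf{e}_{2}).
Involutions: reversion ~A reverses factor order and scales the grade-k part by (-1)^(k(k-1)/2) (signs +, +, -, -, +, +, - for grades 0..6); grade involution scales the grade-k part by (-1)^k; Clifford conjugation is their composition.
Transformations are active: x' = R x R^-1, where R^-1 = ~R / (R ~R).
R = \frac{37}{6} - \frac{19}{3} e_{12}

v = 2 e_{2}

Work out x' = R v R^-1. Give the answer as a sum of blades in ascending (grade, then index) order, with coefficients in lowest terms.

~R = \frac{37}{6} + \frac{19}{3} e_{12}, and R ~R = -\frac{25}{12}, so R^-1 = ~R / (-\frac{25}{12}).
R v = \frac{38}{3} e_{1} + \frac{37}{3} e_{2}
Answer: -\frac{5624}{75} e_{1} - \frac{5626}{75} e_{2}


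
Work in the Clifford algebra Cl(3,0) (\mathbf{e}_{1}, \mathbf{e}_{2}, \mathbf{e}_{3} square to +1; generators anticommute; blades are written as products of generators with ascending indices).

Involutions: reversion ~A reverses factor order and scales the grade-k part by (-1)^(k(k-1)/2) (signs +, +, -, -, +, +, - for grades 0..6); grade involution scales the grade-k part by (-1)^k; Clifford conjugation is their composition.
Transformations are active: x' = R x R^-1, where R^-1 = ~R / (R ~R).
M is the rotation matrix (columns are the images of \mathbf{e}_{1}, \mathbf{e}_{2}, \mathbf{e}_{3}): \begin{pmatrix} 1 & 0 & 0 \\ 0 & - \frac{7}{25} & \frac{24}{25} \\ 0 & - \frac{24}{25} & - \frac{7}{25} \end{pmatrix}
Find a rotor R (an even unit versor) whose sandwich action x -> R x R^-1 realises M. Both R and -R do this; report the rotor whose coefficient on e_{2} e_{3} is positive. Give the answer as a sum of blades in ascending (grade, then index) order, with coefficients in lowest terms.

Method: write R = a + b12*e_{1} e_{2} + b13*e_{1} e_{3} + b23*e_{2} e_{3} with a^2 + b12^2 + b13^2 + b23^2 = 1 (so R^-1 = ~R). Expanding the columns R e_j ~R gives tr M = 4a^2 - 1 and, from the antisymmetric part, M21 - M12 = -4a*b12, M13 - M31 = 4a*b13, M32 - M23 = -4a*b23.
Here tr M = \frac{11}{25}, so a^2 = (1 + tr M)/4 = \frac{9}{25} and a = ±\frac{3}{5}. Taking a = \frac{3}{5}: M21 - M12 = 0, M13 - M31 = 0, M32 - M23 = -\frac{48}{25}, giving b12 = 0, b13 = 0, b23 = \frac{4}{5}, i.e. R = \frac{3}{5} + \frac{4}{5} e_{2} e_{3}.
Its e_{2} e_{3} coefficient is already positive.
Answer: \frac{3}{5} + \frac{4}{5} e_{2} e_{3}. Why the constraint matters: R and -R act identically through the sandwich — M has trace \frac{11}{25} either way — so only the sign condition on e_{2} e_{3} picks one of the two preimages.


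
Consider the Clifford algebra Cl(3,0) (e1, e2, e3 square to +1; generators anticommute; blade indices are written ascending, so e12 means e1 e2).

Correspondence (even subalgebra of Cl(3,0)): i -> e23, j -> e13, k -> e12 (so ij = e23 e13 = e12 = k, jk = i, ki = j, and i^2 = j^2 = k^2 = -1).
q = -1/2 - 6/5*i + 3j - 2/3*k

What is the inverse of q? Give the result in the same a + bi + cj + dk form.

In blades: q = -1/2 - 2/3*e12 + 3*e13 - 6/5*e23.
With qbar = -1/2 + 2/3*e12 - 3*e13 + 6/5*e23 (scalar fixed, mapped units negated), q qbar = 10021/900 (the sum of squared coefficients), so q^-1 = qbar / (10021/900) = -450/10021 + 600/10021*e12 - 2700/10021*e13 + 1080/10021*e23; translating back:
Answer: -450/10021 + 1080/10021*i - 2700/10021*j + 600/10021*k


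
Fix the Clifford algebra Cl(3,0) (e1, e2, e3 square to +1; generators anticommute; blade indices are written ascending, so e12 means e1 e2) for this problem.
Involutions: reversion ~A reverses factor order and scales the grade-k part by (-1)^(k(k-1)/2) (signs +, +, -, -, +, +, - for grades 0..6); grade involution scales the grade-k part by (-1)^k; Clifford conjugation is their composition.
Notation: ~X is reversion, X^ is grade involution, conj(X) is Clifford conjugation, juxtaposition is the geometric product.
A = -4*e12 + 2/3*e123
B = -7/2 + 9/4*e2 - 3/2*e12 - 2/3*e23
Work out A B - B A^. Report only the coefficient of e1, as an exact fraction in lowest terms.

first term: -6 - 77/9*e1 + e3 + 14*e12 + 7/6*e13 - 7/3*e123
second term: -6 + 77/9*e1 - e3 + 14*e12 - 7/6*e13 + 7/3*e123
Answer: -154/9


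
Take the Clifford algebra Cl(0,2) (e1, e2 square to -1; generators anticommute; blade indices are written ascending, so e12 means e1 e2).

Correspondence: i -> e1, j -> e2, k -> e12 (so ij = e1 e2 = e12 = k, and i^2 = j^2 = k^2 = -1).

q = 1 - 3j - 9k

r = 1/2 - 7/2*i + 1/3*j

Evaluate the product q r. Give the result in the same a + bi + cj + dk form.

In blades: q = 1 - 3*e2 - 9*e12, r = 1/2 - 7/2*e1 + 1/3*e2.
Distribute q over r term by term (generator squares from the signature, products reordered to ascending indices): (1)*r = 1/2 - 7/2*e1 + 1/3*e2; (-3*e2)*r = 1 - 3/2*e2 - 21/2*e12; (-9*e12)*r = 3*e1 + 63/2*e2 - 9/2*e12.
Sum: 3/2 - 1/2*e1 + 91/3*e2 - 15*e12; translating back through the correspondence:
Answer: 3/2 - 1/2*i + 91/3*j - 15k


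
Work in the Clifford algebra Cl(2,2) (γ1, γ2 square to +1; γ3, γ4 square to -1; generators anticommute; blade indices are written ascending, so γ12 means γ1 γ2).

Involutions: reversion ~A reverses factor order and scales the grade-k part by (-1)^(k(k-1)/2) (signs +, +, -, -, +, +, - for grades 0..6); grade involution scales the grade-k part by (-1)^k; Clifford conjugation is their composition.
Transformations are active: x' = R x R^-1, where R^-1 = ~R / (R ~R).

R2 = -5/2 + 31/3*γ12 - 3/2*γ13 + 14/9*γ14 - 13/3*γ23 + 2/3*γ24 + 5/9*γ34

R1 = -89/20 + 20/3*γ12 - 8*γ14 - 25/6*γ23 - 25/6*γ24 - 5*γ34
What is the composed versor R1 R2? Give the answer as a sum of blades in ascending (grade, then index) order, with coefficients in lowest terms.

Distribute over the terms of R1 (each basis-blade product reordered to ascending indices, repeated generators contracted through their squares):
(-89/20) R2 = 89/8 - 2759/60*γ12 + 267/40*γ13 - 623/90*γ14 + 1157/60*γ23 - 89/30*γ24 - 89/36*γ34
(20/3*γ12) R2 = -620/9 - 50/3*γ12 - 260/9*γ13 + 40/9*γ14 + 10*γ23 - 280/27*γ24 + 100/27*γ1234
(-8*γ14) R2 = -112/9 - 16/3*γ12 - 40/9*γ13 + 20*γ14 - 248/3*γ24 + 12*γ34 + 104/3*γ1234
(-25/6*γ23) R2 = 325/18 - 25/4*γ12 + 775/18*γ13 + 125/12*γ23 + 125/54*γ24 + 25/9*γ34 - 175/27*γ1234
(-25/6*γ24) R2 = -25/9 + 175/27*γ12 + 775/18*γ14 - 125/54*γ23 + 125/12*γ24 + 325/18*γ34 - 25/4*γ1234
(-5*γ34) R2 = 25/9 + 70/9*γ13 + 15/2*γ14 + 10/3*γ23 + 65/3*γ24 + 25/2*γ34 - 155/3*γ1234
Summing the partial products and collecting blades:
Answer: -3755/72 - 18293/270*γ12 + 967/40*γ13 + 6127/90*γ14 + 5497/135*γ23 - 11089/180*γ24 + 1543/36*γ34 - 937/36*γ1234


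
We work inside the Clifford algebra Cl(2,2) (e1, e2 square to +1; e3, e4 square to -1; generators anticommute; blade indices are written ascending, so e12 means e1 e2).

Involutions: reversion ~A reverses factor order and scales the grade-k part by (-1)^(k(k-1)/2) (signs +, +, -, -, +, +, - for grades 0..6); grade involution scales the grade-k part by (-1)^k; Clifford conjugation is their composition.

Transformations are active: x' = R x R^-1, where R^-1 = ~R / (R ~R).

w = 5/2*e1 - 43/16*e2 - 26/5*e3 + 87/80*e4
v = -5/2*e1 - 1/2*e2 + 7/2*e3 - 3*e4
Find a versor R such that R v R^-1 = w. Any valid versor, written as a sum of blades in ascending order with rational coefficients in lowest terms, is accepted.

Key observation: q(v) = q(w) = -59/4 (sandwiches preserve the norm), so R = v + w = -51/16*e2 - 17/10*e3 - 153/80*e4 works whenever it is invertible — the component of v along it is kept and (v - w)/2 reverses, sending v to w.
Answer: -51/16*e2 - 17/10*e3 - 153/80*e4


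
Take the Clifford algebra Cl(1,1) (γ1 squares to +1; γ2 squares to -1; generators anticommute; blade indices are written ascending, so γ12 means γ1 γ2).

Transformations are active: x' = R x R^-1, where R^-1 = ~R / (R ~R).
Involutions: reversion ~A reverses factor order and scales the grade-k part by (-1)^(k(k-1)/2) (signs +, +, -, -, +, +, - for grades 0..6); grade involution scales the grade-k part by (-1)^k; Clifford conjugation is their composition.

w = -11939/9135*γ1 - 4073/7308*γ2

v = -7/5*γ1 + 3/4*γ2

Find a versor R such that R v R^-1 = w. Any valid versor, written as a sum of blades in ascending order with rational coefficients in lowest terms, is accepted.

Why this works: both vectors square to 559/400, so q(v) = q(w) and R = v + w = -24728/9135*γ1 + 352/1827*γ2 carries v to w — its own direction survives, the complement (v - w)/2 flips.
Answer: -24728/9135*γ1 + 352/1827*γ2


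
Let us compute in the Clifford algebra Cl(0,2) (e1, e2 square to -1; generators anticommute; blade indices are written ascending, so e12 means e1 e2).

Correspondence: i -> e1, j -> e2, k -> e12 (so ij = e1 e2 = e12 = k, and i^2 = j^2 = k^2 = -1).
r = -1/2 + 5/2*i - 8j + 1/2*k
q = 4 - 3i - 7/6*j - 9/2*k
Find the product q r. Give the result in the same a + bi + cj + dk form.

In blades: q = 4 - 3*e1 - 7/6*e2 - 9/2*e12, r = -1/2 + 5/2*e1 - 8*e2 + 1/2*e12.
Distribute q over r term by term (generator squares from the signature, products reordered to ascending indices): (4)*r = -2 + 10*e1 - 32*e2 + 2*e12; (-3*e1)*r = 15/2 + 3/2*e1 + 3/2*e2 + 24*e12; (-7/6*e2)*r = -28/3 - 7/12*e1 + 7/12*e2 + 35/12*e12; (-9/2*e12)*r = 9/4 - 36*e1 - 45/4*e2 + 9/4*e12.
Sum: -19/12 - 301/12*e1 - 247/6*e2 + 187/6*e12; translating back through the correspondence:
Answer: -19/12 - 301/12*i - 247/6*j + 187/6*k


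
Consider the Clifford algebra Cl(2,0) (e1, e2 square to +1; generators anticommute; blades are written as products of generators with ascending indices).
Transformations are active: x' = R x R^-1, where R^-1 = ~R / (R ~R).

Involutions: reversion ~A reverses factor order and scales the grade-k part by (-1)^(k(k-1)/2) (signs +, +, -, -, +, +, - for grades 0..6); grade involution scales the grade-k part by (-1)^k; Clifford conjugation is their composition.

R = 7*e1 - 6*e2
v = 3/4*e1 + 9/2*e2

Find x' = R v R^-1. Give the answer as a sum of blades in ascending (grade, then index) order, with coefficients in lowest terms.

~R = 7*e1 - 6*e2, and R ~R = 85, so R^-1 = ~R / (85).
R v = -87/4 + 36*e1 e2
Answer: -1473/340*e1 - 243/170*e2


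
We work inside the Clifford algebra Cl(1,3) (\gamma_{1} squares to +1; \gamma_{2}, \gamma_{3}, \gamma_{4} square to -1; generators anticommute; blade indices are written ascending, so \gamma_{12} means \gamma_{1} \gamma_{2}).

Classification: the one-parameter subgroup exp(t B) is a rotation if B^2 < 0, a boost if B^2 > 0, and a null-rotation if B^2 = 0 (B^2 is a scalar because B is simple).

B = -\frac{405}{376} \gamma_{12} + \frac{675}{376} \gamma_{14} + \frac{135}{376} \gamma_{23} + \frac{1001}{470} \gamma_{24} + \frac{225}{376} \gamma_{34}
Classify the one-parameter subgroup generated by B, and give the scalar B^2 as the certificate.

B^2 term by term: the squares give (-\frac{405}{376})^2*(\gamma_{12})^2 + (\frac{675}{376})^2*(\gamma_{14})^2 + (\frac{135}{376})^2*(\gamma_{23})^2 + (\frac{1001}{470})^2*(\gamma_{24})^2 + (\frac{225}{376})^2*(\gamma_{34})^2 = \frac{164025}{141376}*(+1) + \frac{455625}{141376}*(+1) + \frac{18225}{141376}*(-1) + \frac{1002001}{220900}*(-1) + \frac{50625}{141376}*(-1) = -\frac{16}{25} (each basis 2-blade squares to minus the product of its generators' squares); cross terms between blades sharing an index anticommute and cancel; the commuting (index-disjoint) pairs give grade-4 terms 2*c*c'*(blade product), which cancel blade by blade — \gamma_{1234}: -\frac{91125}{70688} + \frac{91125}{70688} = 0 — confirming B is simple. So B^2 = -\frac{16}{25}.
Answer: rotation, certificate B^2 = -\frac{16}{25}. Because -\frac{16}{25} is invariant under every versor sandwich, the classification follows from its sign alone.


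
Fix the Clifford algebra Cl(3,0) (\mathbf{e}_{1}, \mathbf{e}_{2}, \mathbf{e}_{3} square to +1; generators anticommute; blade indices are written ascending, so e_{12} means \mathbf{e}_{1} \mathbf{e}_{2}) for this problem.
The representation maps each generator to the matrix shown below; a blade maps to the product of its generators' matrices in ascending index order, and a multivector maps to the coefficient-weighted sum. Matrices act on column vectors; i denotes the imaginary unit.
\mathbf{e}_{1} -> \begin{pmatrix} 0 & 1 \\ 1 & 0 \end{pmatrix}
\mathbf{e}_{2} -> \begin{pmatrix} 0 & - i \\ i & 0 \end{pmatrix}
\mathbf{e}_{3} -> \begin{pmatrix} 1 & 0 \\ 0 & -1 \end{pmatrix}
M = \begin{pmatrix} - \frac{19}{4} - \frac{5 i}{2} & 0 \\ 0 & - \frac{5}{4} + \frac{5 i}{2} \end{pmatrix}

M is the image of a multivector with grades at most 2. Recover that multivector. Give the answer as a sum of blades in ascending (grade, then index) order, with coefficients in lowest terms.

Method: 1, rho(e_{1}), rho(e_{2}), rho(e_{3}) form a trace-orthogonal basis of the 2x2 complex matrices (tr(X Y) = 2 if X = Y, else 0), so M = m0*1 + m1*rho(e_{1}) + m2*rho(e_{2}) + m3*rho(e_{3}) with m0 = tr(M)/2 = -3, m1 = tr(M rho(e_{1}))/2 = 0, m2 = tr(M rho(e_{2}))/2 = 0, m3 = tr(M rho(e_{3}))/2 = - \frac{7}{4} - \frac{5 i}{2}.
Multiplying table entries, the bivector images are rho(e_{12}) = i*rho(e_{3}), rho(e_{13}) = -i*rho(e_{2}), rho(e_{23}) = i*rho(e_{1}); with real blade coefficients the real parts of m0..m3 are the coefficients of 1, e_{1}, e_{2}, e_{3} and the imaginary parts give the bivectors (e_{23}: Im m1, e_{13}: -Im m2, e_{12}: Im m3).
Answer: -3 - \frac{7}{4} e_{3} - \frac{5}{2} e_{12}


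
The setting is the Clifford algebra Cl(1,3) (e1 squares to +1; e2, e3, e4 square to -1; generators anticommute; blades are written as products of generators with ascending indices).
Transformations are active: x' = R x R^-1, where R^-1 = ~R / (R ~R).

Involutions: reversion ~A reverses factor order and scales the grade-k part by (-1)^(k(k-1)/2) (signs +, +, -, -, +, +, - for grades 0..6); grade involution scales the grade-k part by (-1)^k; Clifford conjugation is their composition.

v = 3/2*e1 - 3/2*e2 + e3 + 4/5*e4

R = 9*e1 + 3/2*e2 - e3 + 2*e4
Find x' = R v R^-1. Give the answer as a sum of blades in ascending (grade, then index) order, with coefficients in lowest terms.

~R = 9*e1 + 3/2*e2 - e3 + 2*e4, and R ~R = 295/4, so R^-1 = ~R / (295/4).
R v = 303/20 - 63/4*e1 e2 + 21/2*e1 e3 + 21/5*e1 e4 + 21/5*e2 e4 - 14/5*e3 e4
Answer: 6483/2950*e1 + 6243/2950*e2 - 2081/1475*e3 + 32/1475*e4


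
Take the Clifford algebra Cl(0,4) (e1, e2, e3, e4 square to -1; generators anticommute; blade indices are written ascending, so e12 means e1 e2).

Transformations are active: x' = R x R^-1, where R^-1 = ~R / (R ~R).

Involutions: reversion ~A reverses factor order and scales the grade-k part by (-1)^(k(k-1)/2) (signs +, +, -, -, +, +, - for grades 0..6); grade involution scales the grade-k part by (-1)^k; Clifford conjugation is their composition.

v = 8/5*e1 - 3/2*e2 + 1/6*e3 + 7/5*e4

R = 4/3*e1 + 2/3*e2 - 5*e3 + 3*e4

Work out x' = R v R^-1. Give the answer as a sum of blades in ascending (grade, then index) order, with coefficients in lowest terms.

~R = 4/3*e1 + 2/3*e2 - 5*e3 + 3*e4, and R ~R = -326/9, so R^-1 = ~R / (-326/9).
R v = -9/2 - 46/15*e12 + 74/9*e13 - 44/15*e14 - 133/18*e23 + 163/30*e24 - 15/2*e34
Answer: -1034/815*e1 + 543/326*e2 - 689/489*e3 - 1067/1630*e4


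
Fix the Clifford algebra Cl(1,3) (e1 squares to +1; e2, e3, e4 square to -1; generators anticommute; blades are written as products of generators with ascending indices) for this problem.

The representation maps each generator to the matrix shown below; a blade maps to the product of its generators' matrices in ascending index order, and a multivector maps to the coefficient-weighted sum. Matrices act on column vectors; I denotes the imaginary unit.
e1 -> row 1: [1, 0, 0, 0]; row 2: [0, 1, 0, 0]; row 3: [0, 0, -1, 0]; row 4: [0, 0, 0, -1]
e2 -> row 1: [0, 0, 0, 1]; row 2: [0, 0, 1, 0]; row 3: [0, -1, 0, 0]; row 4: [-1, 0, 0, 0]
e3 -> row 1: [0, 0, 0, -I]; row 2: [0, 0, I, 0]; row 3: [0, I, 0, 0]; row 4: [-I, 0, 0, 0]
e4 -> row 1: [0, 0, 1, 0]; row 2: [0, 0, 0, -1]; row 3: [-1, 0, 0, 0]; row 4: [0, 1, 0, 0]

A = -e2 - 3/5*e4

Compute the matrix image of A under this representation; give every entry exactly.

M = (-1)*rho(e2) + (-3/5)*rho(e4), summed entrywise:
Answer: row 1: [0, 0, -3/5, -1]; row 2: [0, 0, -1, 3/5]; row 3: [3/5, 1, 0, 0]; row 4: [1, -3/5, 0, 0]


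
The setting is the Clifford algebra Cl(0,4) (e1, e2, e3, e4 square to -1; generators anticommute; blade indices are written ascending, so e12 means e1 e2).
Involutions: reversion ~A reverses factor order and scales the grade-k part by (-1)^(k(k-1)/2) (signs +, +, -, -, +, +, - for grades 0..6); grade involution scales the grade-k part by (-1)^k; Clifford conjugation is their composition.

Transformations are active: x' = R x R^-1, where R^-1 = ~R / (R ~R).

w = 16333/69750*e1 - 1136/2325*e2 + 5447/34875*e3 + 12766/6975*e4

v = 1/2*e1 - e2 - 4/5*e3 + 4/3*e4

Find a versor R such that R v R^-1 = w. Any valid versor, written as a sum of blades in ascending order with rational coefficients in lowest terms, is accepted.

Equal squares first: v^2 = w^2 = -3301/900. Then v + w = 25604/34875*e1 - 3461/2325*e2 - 22453/34875*e3 + 22066/6975*e4 is a versor taking v to w, provided it is invertible.
Answer: 25604/34875*e1 - 3461/2325*e2 - 22453/34875*e3 + 22066/6975*e4


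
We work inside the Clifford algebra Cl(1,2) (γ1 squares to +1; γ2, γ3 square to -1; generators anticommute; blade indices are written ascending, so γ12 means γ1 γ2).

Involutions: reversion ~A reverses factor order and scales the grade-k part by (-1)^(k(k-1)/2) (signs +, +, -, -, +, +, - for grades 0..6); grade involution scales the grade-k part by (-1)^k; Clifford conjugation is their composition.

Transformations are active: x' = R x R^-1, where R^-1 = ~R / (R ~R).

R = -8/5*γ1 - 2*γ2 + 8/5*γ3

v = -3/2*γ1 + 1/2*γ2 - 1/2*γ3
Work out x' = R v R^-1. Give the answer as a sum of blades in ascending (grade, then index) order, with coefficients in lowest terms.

~R = -8/5*γ1 - 2*γ2 + 8/5*γ3, and R ~R = -4, so R^-1 = ~R / (-4).
R v = 21/5 - 19/5*γ12 + 16/5*γ13 + 1/5*γ23
Answer: 243/50*γ1 + 37/10*γ2 - 143/50*γ3


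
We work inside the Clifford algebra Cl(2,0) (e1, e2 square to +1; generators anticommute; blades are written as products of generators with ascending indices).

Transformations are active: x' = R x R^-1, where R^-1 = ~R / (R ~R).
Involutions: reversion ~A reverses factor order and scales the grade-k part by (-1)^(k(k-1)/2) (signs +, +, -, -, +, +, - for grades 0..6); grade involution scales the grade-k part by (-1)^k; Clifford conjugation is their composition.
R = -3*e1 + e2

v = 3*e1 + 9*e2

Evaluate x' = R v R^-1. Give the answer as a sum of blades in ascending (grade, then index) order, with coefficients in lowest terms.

~R = -3*e1 + e2, and R ~R = 10, so R^-1 = ~R / (10).
R v = -30*e1 e2
Answer: -3*e1 - 9*e2


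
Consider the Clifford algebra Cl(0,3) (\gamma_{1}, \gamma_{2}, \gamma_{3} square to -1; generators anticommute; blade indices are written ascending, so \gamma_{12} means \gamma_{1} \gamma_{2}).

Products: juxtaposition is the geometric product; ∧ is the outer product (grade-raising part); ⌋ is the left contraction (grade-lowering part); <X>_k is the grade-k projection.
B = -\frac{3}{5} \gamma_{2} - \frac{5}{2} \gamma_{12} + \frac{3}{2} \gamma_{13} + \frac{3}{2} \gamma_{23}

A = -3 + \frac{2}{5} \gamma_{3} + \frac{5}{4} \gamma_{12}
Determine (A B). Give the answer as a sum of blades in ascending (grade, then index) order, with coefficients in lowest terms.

step 1: \frac{25}{8} + \frac{27}{20} \gamma_{1} + \frac{12}{5} \gamma_{2} + \frac{15}{2} \gamma_{12} - \frac{51}{8} \gamma_{13} - \frac{477}{200} \gamma_{23} - \gamma_{123}
Answer: \frac{25}{8} + \frac{27}{20} \gamma_{1} + \frac{12}{5} \gamma_{2} + \frac{15}{2} \gamma_{12} - \frac{51}{8} \gamma_{13} - \frac{477}{200} \gamma_{23} - \gamma_{123}


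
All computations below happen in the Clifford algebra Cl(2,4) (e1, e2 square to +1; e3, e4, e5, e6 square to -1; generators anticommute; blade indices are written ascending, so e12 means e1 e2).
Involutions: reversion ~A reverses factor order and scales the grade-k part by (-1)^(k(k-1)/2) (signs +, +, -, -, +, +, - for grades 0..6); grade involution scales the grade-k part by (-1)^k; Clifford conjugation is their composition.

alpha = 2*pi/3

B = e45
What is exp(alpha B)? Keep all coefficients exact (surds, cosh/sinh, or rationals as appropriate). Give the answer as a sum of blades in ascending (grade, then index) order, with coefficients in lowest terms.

B^2 = (1)^2*(e45)^2 = 1*(-1) = -1 (a basis 2-blade squares to minus the product of its generators' squares).
B^2 = -1 — B^2 < 0, so the exponential closes trigonometrically: l = 1, alpha*l = 2*pi/3, so exp(alpha B) = cos(2*pi/3) + (sin(2*pi/3)/1)*B = -1/2 + (sqrt(3)/2)*B.
Answer: -1/2 + sqrt(3)/2*e45


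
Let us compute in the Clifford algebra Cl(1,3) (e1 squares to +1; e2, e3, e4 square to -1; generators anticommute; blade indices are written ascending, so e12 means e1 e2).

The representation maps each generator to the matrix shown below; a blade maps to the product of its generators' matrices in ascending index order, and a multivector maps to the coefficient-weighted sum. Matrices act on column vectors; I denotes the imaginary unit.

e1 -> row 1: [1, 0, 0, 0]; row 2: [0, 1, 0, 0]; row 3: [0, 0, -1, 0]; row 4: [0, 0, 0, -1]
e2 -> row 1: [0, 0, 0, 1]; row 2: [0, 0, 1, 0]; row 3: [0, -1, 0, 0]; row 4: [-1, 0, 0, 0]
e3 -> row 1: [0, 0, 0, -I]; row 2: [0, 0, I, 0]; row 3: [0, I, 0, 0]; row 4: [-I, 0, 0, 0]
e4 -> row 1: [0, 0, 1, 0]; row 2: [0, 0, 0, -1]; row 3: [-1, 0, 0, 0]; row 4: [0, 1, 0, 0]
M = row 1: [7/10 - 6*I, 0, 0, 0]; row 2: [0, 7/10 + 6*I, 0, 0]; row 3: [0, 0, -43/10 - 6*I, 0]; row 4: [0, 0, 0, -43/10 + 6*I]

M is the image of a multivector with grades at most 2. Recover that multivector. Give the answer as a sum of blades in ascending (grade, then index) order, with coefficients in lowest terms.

Method: the blade images are trace-orthogonal — tr(rho(e_A) rho(e_B)^-1) = 4 if A = B and 0 otherwise — and rho(e_A)^-1 = (e_A)^2 * rho(e_A) with (e_A)^2 = +1 or -1, so the coefficient of e_A in the preimage is (e_A)^2 * tr(M rho(e_A))/4.
Nonzero projections over blades of grade <= 2: 1: (1)^2 = +1, tr(M 1) = -36/5, coefficient -9/5; e1: (e1)^2 = +1, tr(M rho(e1)) = 10, coefficient 5/2; e23: (e23)^2 = -1, tr(M rho(e23)) = -24, coefficient 6. Every other blade of grade <= 2 projects to 0.
Answer: -9/5 + 5/2*e1 + 6*e23


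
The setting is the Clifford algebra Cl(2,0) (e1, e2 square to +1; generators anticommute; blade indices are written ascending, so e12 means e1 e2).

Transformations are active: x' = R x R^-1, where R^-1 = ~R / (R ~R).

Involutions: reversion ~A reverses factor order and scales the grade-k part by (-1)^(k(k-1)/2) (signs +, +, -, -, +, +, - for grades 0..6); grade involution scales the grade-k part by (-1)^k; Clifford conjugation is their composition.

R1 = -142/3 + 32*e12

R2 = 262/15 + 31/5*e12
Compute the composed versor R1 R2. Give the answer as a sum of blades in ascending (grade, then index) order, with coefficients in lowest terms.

Distribute over the terms of R1 (each basis-blade product reordered to ascending indices, repeated generators contracted through their squares):
(-142/3) R2 = -37204/45 - 4402/15*e12
(32*e12) R2 = -992/5 + 8384/15*e12
Summing the partial products and collecting blades:
Answer: -46132/45 + 3982/15*e12


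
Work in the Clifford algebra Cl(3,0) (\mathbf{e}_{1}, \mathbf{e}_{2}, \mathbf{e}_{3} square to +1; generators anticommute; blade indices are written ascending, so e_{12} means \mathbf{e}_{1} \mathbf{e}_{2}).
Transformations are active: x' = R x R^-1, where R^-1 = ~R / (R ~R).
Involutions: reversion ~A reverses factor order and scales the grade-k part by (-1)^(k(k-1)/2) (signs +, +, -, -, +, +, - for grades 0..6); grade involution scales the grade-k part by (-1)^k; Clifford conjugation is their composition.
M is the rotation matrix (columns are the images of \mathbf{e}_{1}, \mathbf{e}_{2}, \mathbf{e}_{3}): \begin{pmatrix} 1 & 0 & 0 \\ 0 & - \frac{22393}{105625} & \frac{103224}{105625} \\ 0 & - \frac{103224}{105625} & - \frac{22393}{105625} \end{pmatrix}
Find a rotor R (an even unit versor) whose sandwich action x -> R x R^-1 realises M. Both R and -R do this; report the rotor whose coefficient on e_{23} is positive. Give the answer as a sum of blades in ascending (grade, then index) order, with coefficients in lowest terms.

Method: write R = a + b12*e_{12} + b13*e_{13} + b23*e_{23} with a^2 + b12^2 + b13^2 + b23^2 = 1 (so R^-1 = ~R). Expanding the columns R e_j ~R gives tr M = 4a^2 - 1 and, from the antisymmetric part, M21 - M12 = -4a*b12, M13 - M31 = 4a*b13, M32 - M23 = -4a*b23.
Here tr M = \frac{60839}{105625}, so a^2 = (1 + tr M)/4 = \frac{41616}{105625} and a = ±\frac{204}{325}. Taking a = \frac{204}{325}: M21 - M12 = 0, M13 - M31 = 0, M32 - M23 = -\frac{206448}{105625}, giving b12 = 0, b13 = 0, b23 = \frac{253}{325}, i.e. R = \frac{204}{325} + \frac{253}{325} e_{23}.
Its e_{23} coefficient is already positive.
Answer: \frac{204}{325} + \frac{253}{325} e_{23}. Key observation: the double cover Spin(3) -> SO(3) sends R and -R to the same matrix (trace \frac{60839}{105625} here), so the stated sign of the e_{23} coefficient is what selects one sheet.


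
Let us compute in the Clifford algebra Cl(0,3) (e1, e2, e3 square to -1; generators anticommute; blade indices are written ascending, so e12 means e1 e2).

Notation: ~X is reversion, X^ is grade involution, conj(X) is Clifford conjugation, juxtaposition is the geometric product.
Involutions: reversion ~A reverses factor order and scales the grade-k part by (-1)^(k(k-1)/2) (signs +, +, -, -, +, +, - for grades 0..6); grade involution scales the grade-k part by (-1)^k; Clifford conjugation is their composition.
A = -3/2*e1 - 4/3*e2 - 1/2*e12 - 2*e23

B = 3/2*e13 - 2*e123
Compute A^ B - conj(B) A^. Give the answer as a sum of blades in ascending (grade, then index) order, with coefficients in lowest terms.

first term: -4*e1 - 13/4*e3 + 3*e12 - 8/3*e13 + 9/4*e23 - 2*e123
second term: -4*e1 - 13/4*e3 + 3*e12 - 8/3*e13 + 9/4*e23 + 2*e123
Answer: -4*e123


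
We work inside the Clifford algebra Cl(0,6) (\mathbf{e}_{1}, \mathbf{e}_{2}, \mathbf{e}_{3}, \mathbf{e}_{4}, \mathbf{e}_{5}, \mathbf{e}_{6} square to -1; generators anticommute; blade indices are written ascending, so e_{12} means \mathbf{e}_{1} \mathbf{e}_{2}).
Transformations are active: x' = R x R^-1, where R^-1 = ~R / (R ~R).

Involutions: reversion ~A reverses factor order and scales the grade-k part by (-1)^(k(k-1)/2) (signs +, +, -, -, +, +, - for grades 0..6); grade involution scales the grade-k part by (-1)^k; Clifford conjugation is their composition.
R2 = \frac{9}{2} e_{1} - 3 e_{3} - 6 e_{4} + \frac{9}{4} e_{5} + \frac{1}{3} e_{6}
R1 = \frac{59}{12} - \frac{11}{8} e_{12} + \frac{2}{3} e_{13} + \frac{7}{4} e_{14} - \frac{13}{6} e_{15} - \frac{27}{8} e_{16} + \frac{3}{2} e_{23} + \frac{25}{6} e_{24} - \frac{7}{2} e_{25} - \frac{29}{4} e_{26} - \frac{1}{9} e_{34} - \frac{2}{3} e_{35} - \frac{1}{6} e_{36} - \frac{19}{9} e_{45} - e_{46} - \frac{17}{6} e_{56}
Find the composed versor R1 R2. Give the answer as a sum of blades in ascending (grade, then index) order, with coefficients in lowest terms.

Distribute over the terms of R2 (each basis-blade product reordered to ascending indices, repeated generators contracted through their squares):
R1 (\frac{9}{2} e_{1}) = \frac{177}{8} e_{1} - \frac{99}{16} e_{2} + 3 e_{3} + \frac{63}{8} e_{4} - \frac{39}{4} e_{5} - \frac{243}{16} e_{6} + \frac{27}{4} e_{123} + \frac{75}{4} e_{124} - \frac{63}{4} e_{125} - \frac{261}{8} e_{126} - \frac{1}{2} e_{134} - 3 e_{135} - \frac{3}{4} e_{136} - \frac{19}{2} e_{145} - \frac{9}{2} e_{146} - \frac{51}{4} e_{156}
R1 (-3 e_{3}) = 2 e_{1} + \frac{9}{2} e_{2} - \frac{59}{4} e_{3} + \frac{1}{3} e_{4} + 2 e_{5} + \frac{1}{2} e_{6} + \frac{33}{8} e_{123} + \frac{21}{4} e_{134} - \frac{13}{2} e_{135} - \frac{81}{8} e_{136} + \frac{25}{2} e_{234} - \frac{21}{2} e_{235} - \frac{87}{4} e_{236} + \frac{19}{3} e_{345} + 3 e_{346} + \frac{17}{2} e_{356}
R1 (-6 e_{4}) = \frac{21}{2} e_{1} + 25 e_{2} - \frac{2}{3} e_{3} - \frac{59}{2} e_{4} + \frac{38}{3} e_{5} + 6 e_{6} + \frac{33}{4} e_{124} - 4 e_{134} - 13 e_{145} - \frac{81}{4} e_{146} - 9 e_{234} - 21 e_{245} - \frac{87}{2} e_{246} - 4 e_{345} - e_{346} + 17 e_{456}
R1 (\frac{9}{4} e_{5}) = \frac{39}{8} e_{1} + \frac{63}{8} e_{2} + \frac{3}{2} e_{3} + \frac{19}{4} e_{4} + \frac{177}{16} e_{5} - \frac{51}{8} e_{6} - \frac{99}{32} e_{125} + \frac{3}{2} e_{135} + \frac{63}{16} e_{145} + \frac{243}{32} e_{156} + \frac{27}{8} e_{235} + \frac{75}{8} e_{245} + \frac{261}{16} e_{256} - \frac{1}{4} e_{345} + \frac{3}{8} e_{356} + \frac{9}{4} e_{456}
R1 (\frac{1}{3} e_{6}) = \frac{9}{8} e_{1} + \frac{29}{12} e_{2} + \frac{1}{18} e_{3} + \frac{1}{3} e_{4} + \frac{17}{18} e_{5} + \frac{59}{36} e_{6} - \frac{11}{24} e_{126} + \frac{2}{9} e_{136} + \frac{7}{12} e_{146} - \frac{13}{18} e_{156} + \frac{1}{2} e_{236} + \frac{25}{18} e_{246} - \frac{7}{6} e_{256} - \frac{1}{27} e_{346} - \frac{2}{9} e_{356} - \frac{19}{27} e_{456}
Summing the partial products and collecting blades:
Answer: \frac{325}{8} e_{1} + \frac{1613}{48} e_{2} - \frac{391}{36} e_{3} - \frac{389}{24} e_{4} + \frac{2437}{144} e_{5} - \frac{1933}{144} e_{6} + \frac{87}{8} e_{123} + 27 e_{124} - \frac{603}{32} e_{125} - \frac{397}{12} e_{126} + \frac{3}{4} e_{134} - 8 e_{135} - \frac{767}{72} e_{136} - \frac{297}{16} e_{145} - \frac{145}{6} e_{146} - \frac{1693}{288} e_{156} + \frac{7}{2} e_{234} - \frac{57}{8} e_{235} - \frac{85}{4} e_{236} - \frac{93}{8} e_{245} - \frac{379}{9} e_{246} + \frac{727}{48} e_{256} + \frac{25}{12} e_{345} + \frac{53}{27} e_{346} + \frac{623}{72} e_{356} + \frac{2003}{108} e_{456}


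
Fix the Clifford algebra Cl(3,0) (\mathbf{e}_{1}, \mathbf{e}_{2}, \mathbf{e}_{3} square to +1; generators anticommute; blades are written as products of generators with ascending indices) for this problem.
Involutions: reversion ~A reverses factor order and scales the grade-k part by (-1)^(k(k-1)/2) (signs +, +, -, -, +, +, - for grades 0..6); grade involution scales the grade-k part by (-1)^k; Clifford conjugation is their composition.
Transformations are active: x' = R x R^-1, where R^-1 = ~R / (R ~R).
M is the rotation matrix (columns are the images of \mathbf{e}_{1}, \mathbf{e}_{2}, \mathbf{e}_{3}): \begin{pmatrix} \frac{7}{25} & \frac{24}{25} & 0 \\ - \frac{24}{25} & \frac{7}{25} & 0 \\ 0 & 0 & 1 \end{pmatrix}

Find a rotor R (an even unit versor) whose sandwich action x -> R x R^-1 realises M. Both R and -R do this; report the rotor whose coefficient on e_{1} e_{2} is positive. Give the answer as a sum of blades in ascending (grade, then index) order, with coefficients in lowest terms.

Method: write R = a + b12*e_{1} e_{2} + b13*e_{1} e_{3} + b23*e_{2} e_{3} with a^2 + b12^2 + b13^2 + b23^2 = 1 (so R^-1 = ~R). Expanding the columns R e_j ~R gives tr M = 4a^2 - 1 and, from the antisymmetric part, M21 - M12 = -4a*b12, M13 - M31 = 4a*b13, M32 - M23 = -4a*b23.
Here tr M = \frac{39}{25}, so a^2 = (1 + tr M)/4 = \frac{16}{25} and a = ±\frac{4}{5}. Taking a = \frac{4}{5}: M21 - M12 = -\frac{48}{25}, M13 - M31 = 0, M32 - M23 = 0, giving b12 = \frac{3}{5}, b13 = 0, b23 = 0, i.e. R = \frac{4}{5} + \frac{3}{5} e_{1} e_{2}.
Its e_{1} e_{2} coefficient is already positive.
Answer: \frac{4}{5} + \frac{3}{5} e_{1} e_{2}. Key observation: the double cover Spin(3) -> SO(3) sends R and -R to the same matrix (trace \frac{39}{25} here), so the stated sign of the e_{1} e_{2} coefficient is what selects one sheet.


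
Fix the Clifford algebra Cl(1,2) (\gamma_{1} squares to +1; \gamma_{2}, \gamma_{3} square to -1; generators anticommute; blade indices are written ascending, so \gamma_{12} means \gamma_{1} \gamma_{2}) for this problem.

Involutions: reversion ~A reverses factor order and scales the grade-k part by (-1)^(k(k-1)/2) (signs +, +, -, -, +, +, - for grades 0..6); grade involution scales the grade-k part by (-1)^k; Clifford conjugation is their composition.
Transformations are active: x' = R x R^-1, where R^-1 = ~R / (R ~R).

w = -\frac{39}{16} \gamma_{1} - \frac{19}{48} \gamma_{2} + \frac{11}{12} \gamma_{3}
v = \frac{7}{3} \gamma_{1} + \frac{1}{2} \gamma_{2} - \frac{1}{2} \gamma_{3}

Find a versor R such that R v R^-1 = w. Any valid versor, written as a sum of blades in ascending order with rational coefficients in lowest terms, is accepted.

Reasoning: v^2 = w^2 = \frac{89}{18} since conjugation preserves the quadratic form; R = v + w = -\frac{5}{48} \gamma_{1} + \frac{5}{48} \gamma_{2} + \frac{5}{12} \gamma_{3} is then valid when invertible, keeping its own part and reversing (v - w)/2.
Answer: -\frac{5}{48} \gamma_{1} + \frac{5}{48} \gamma_{2} + \frac{5}{12} \gamma_{3}


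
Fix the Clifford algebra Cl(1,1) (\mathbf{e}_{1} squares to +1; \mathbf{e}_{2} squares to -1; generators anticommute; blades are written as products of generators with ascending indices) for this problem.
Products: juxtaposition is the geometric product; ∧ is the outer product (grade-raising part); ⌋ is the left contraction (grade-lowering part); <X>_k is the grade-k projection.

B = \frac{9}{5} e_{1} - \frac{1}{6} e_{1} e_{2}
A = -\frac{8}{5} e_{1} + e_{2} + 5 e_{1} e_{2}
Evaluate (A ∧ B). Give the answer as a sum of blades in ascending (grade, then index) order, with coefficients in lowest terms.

step 1: -\frac{9}{5} e_{1} e_{2}
Answer: -\frac{9}{5} e_{1} e_{2}


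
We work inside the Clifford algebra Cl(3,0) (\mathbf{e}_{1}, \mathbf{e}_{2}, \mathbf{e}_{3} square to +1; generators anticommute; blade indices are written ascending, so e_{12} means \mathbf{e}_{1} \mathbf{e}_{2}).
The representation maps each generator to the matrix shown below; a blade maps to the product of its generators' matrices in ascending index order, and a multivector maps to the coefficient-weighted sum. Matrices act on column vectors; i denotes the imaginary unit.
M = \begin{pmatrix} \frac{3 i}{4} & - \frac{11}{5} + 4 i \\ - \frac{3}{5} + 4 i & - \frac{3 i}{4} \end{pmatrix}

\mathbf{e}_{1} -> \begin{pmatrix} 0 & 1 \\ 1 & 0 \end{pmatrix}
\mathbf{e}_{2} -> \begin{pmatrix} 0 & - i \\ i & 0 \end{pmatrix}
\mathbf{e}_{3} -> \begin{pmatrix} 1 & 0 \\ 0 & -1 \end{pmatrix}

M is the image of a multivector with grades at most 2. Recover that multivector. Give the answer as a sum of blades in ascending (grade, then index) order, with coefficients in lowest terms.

Method: 1, rho(e_{1}), rho(e_{2}), rho(e_{3}) form a trace-orthogonal basis of the 2x2 complex matrices (tr(X Y) = 2 if X = Y, else 0), so M = m0*1 + m1*rho(e_{1}) + m2*rho(e_{2}) + m3*rho(e_{3}) with m0 = tr(M)/2 = 0, m1 = tr(M rho(e_{1}))/2 = - \frac{7}{5} + 4 i, m2 = tr(M rho(e_{2}))/2 = - \frac{4 i}{5}, m3 = tr(M rho(e_{3}))/2 = \frac{3 i}{4}.
Multiplying table entries, the bivector images are rho(e_{12}) = i*rho(e_{3}), rho(e_{13}) = -i*rho(e_{2}), rho(e_{23}) = i*rho(e_{1}); with real blade coefficients the real parts of m0..m3 are the coefficients of 1, e_{1}, e_{2}, e_{3} and the imaginary parts give the bivectors (e_{23}: Im m1, e_{13}: -Im m2, e_{12}: Im m3).
Answer: -\frac{7}{5} e_{1} + \frac{3}{4} e_{12} + \frac{4}{5} e_{13} + 4 e_{23}


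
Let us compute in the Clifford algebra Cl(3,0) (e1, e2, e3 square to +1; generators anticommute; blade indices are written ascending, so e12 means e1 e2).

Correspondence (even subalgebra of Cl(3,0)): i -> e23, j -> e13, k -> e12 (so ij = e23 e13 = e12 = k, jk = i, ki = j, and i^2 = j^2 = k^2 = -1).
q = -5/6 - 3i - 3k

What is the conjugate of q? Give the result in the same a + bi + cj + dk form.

In blades: q = -5/6 - 3*e12 - 3*e23.
Quaternion conjugation is reversion on the even subalgebra: the scalar is fixed and every grade-2 blade flips sign, giving -5/6 + 3*e12 + 3*e23; translating back:
Answer: -5/6 + 3i + 3k


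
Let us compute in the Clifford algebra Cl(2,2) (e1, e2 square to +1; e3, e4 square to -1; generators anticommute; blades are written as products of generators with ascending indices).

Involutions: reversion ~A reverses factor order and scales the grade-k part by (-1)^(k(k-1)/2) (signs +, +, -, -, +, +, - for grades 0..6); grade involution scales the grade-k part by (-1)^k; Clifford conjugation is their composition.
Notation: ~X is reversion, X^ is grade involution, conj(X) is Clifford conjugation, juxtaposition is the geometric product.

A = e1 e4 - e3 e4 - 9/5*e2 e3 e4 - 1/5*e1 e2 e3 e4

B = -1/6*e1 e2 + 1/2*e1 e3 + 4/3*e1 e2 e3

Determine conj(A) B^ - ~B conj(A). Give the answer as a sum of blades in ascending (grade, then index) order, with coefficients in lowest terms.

first term: -4/15*e4 - 19/10*e1 e4 + 4/15*e2 e4 - 8/15*e3 e4 - 13/30*e1 e2 e4 - 3/10*e1 e3 e4 - 4/3*e2 e3 e4 - 1/6*e1 e2 e3 e4
second term: 4/15*e4 + 29/10*e1 e4 + 1/15*e2 e4 - 7/15*e3 e4 + 67/30*e1 e2 e4 - 3/10*e1 e3 e4 + 4/3*e2 e3 e4 + 1/6*e1 e2 e3 e4
Answer: -8/15*e4 - 24/5*e1 e4 + 1/5*e2 e4 - 1/15*e3 e4 - 8/3*e1 e2 e4 - 8/3*e2 e3 e4 - 1/3*e1 e2 e3 e4
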